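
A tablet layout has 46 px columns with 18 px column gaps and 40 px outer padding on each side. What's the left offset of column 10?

Column 10 starts at margin + 9·(column + gutter) = 40 + 9·64 = 616 px.

616 px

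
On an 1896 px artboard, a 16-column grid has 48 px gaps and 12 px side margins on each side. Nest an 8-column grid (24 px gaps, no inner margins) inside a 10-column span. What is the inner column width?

123 px

Take off 24 px of margins, leaving 1872 px.
16 columns + 15 gaps: 16c + 15·48 = 1872.
16c = 1872 − 720 = 1152, so c = 72 px.
10 columns plus 9 gaps: 720 + 432 = 1152 px.
8 columns + 7 gaps: 8d + 7·24 = 1152.
8d = 1152 − 168 = 984, so d = 123 px.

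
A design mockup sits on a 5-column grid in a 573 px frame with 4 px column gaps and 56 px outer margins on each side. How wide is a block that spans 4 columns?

368 px

Subtract both margins: 573 − 2·56 = 461 px.
5c + 4·4 = 461 → 5c = 445 → c = 89 px.
4-column span = 4·89 + 3·4 = 368 px.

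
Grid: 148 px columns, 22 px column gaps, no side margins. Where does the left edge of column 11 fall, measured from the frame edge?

Each column+gutter stride is 170 px; with no margin, 10 of them is 1700 px.

1700 px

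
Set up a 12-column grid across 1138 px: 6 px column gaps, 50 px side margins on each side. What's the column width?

Inside the margins: 1138 − 100 = 1038 px.
12 columns + 11 column gaps: 12c + 11·6 = 1038.
12c = 1038 − 66 = 972, so c = 81 px.

81 px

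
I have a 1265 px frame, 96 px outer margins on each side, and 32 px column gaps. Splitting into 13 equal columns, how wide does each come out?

Inside the margins: 1265 − 192 = 1073 px.
13c + 12·32 = 1073 → 13c = 689 → c = 53 px.

53 px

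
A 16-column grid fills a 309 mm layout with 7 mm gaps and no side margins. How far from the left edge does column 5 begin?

79 mm

16 columns + 15 gaps: 16c + 15·7 = 309.
16c = 309 − 105 = 204, so c = 12.75 mm.
No margin, so column 5 starts at 4·(column + gutter) = 4·19.75 = 79 mm.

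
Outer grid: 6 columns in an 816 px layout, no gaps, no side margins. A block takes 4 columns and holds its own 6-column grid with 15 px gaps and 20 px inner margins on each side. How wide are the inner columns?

71.5 px

With no gaps, each column is 816/6 = 136 px.
4-column span = 4·136 = 544 px.
Inner content = 544 − 2·20 = 504 px.
Subtracting 5 gaps of 15 leaves 429 for 6 columns, so d = 71.5 px.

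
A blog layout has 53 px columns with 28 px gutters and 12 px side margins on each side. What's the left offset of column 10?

741 px

Before column 10: the margin + 9 columns + 9 gutters.
Offset = 12 + 9·(53 + 28) = 12 + 729 = 741 px.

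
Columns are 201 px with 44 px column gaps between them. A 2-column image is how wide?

446 px

Span of 2: 2·201 + 1·44 = 402 + 44 = 446 px.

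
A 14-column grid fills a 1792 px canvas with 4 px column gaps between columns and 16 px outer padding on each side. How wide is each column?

Content width = 1792 − 2·16 = 1760 px.
Subtracting 13 column gaps of 4 leaves 1708 for 14 columns, so c = 122 px.

122 px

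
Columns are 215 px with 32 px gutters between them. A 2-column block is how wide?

Span of 2: 2·215 + 1·32 = 430 + 32 = 462 px.

462 px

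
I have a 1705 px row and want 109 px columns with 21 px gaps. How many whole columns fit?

13 columns: 13·109 + 12·21 = 1669 px ≤ 1705.
14 columns: 1799 px > 1705. So 13.

13 columns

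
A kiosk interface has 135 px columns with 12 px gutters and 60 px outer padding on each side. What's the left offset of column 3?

354 px

Before column 3: the margin + 2 columns + 2 gutters.
Offset = 60 + 2·(135 + 12) = 60 + 294 = 354 px.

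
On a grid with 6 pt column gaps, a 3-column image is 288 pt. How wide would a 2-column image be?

190 pt

3 columns + 2 column gaps: 3c + 2·6 = 288.
3c = 288 − 12 = 276, so c = 92 pt.
2 columns plus 1 column gap: 184 + 6 = 190 pt.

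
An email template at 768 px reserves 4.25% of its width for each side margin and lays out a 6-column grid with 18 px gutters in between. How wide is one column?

102.12 px

Each margin = 4.25% of 768 = 32.64 px; content = 768 − 2·32.64 = 702.72 px.
6c + 5·18 = 702.72 → 6c = 612.72 → c = 102.12 px.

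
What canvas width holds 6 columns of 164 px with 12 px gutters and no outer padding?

Summing: 984 + 60 = 1044 px.

1044 px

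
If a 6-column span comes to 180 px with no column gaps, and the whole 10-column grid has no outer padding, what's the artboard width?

300 px

With no column gaps, each column is 180/6 = 30 px.
Total width: 10·30 = 300 px.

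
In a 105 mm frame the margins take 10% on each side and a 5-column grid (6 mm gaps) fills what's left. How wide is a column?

Margins: 10% × 105 = 10.5 mm each, so content = 105 − 21 = 84 mm.
5c + 4·6 = 84 → 5c = 60 → c = 12 mm.

12 mm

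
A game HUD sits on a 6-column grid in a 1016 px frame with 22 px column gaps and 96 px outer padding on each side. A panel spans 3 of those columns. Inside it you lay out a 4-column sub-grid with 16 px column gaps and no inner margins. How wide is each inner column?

88.25 px

Outer content = 1016 − 2·96 = 824 px.
6 columns + 5 column gaps: 6c + 5·22 = 824.
6c = 824 − 110 = 714, so c = 119 px.
Span of 3: 3·119 + 2·22 = 357 + 44 = 401 px.
4d + 3·16 = 401 → 4d = 353 → d = 88.25 px.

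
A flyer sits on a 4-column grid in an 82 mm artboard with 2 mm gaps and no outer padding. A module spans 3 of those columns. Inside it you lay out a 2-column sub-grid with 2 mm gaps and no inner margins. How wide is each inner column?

29.5 mm

4 columns + 3 gaps: 4c + 3·2 = 82.
4c = 82 − 6 = 76, so c = 19 mm.
3 columns plus 2 gaps: 57 + 4 = 61 mm.
61 − 1·2 = 59; ÷2 gives d = 29.5 mm.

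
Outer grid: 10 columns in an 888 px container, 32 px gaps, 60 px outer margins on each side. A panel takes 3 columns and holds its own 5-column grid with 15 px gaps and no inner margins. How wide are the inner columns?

29.6 px

Take off 120 px of margins, leaving 768 px.
10c + 9·32 = 768 → 10c = 480 → c = 48 px.
Span of 3: 3·48 + 2·32 = 144 + 64 = 208 px.
Subtracting 4 gaps of 15 leaves 148 for 5 columns, so d = 29.6 px.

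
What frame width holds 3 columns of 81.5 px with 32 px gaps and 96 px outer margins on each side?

500.5 px

Adding margins, columns and gutters: 192 + 244.5 + 64 = 500.5 px.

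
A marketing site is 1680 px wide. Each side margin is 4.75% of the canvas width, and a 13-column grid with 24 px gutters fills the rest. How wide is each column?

94.8 px

Margins: 4.75% × 1680 = 79.8 px each, so content = 1680 − 159.6 = 1520.4 px.
1520.4 − 12·24 = 1232.4; ÷13 gives c = 94.8 px.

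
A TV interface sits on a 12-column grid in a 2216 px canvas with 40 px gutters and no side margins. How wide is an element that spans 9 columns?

1652 px

12c + 11·40 = 2216 → 12c = 1776 → c = 148 px.
9 columns plus 8 gutters: 1332 + 320 = 1652 px.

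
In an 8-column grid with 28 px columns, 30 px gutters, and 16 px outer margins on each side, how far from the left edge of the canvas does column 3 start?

Column 3 starts at margin + 2·(column + gutter) = 16 + 2·58 = 132 px.

132 px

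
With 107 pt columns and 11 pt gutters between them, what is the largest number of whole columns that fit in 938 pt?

k columns need k·107 + (k−1)·11 = k·118 − 11.
k·118 − 11 ≤ 938 → k ≤ 949 / 118 ≈ 8.04, so k = 8.

8 columns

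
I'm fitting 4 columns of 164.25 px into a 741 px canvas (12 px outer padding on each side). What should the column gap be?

20 px

Subtract both margins: 741 − 2·12 = 717 px.
4 columns take 4·164.25 = 657 px; remaining 60 splits into 3 column gaps.
g = 60 / 3 = 20 px.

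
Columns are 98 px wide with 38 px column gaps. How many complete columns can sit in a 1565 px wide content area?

11 columns: 11·98 + 10·38 = 1458 px ≤ 1565.
12 columns: 1594 px > 1565. So 11.

11 columns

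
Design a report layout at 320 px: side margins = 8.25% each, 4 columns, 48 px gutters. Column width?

30.8 px

Margins: 8.25% × 320 = 26.4 px each, so content = 320 − 52.8 = 267.2 px.
Subtracting 3 gutters of 48 leaves 123.2 for 4 columns, so c = 30.8 px.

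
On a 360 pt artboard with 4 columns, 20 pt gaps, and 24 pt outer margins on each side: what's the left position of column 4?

Take off 48 pt of margins, leaving 312 pt.
312 − 3·20 = 252; ÷4 gives c = 63 pt.
Each column+gutter stride is 83 pt; 3 of them past the 24 pt margin is 24 + 249 = 273 pt.

273 pt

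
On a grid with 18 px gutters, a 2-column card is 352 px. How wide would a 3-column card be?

2c + 1·18 = 352 → 2c = 334 → c = 167 px.
3-column span = 3·167 + 2·18 = 537 px.

537 px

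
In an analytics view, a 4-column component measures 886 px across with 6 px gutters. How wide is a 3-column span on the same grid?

663 px

Subtracting 3 gutters of 6 leaves 868 for 4 columns, so c = 217 px.
3-column span = 3·217 + 2·6 = 663 px.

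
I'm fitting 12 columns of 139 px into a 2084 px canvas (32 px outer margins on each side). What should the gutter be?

Content width = 2084 − 2·32 = 2020 px.
12·139 + 11g = 2020 → 11g = 352 → g = 32 px.

32 px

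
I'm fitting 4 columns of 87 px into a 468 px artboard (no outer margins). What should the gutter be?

Columns use 348 px, leaving 120 px across 3 gutters = 40 px each.

40 px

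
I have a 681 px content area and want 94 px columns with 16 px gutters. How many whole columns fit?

6 columns

6 columns: 6·94 + 5·16 = 644 px ≤ 681.
7 columns: 754 px > 681. So 6.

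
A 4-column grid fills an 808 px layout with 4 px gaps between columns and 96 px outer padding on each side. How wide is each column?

Inside the margins: 808 − 192 = 616 px.
4 columns + 3 gaps: 4c + 3·4 = 616.
4c = 616 − 12 = 604, so c = 151 px.

151 px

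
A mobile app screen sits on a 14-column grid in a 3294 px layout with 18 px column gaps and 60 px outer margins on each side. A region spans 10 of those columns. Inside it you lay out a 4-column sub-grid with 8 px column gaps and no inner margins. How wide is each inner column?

559.5 px

Take off 120 px of margins, leaving 3174 px.
Subtracting 13 column gaps of 18 leaves 2940 for 14 columns, so c = 210 px.
Span of 10: 10·210 + 9·18 = 2100 + 162 = 2262 px.
4 columns + 3 column gaps: 4d + 3·8 = 2262.
4d = 2262 − 24 = 2238, so d = 559.5 px.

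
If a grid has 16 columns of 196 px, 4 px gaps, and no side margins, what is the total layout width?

Summing: 3136 + 60 = 3196 px.

3196 px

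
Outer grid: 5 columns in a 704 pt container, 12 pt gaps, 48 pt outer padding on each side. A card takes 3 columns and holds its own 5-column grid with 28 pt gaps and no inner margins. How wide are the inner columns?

49.6 pt

Inside the margins: 704 − 96 = 608 pt.
608 − 4·12 = 560; ÷5 gives c = 112 pt.
3 columns plus 2 gaps: 336 + 24 = 360 pt.
5 columns + 4 gaps: 5d + 4·28 = 360.
5d = 360 − 112 = 248, so d = 49.6 pt.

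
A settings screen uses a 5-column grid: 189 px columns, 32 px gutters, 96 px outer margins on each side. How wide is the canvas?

1265 px

Adding margins, columns and gutters: 192 + 945 + 128 = 1265 px.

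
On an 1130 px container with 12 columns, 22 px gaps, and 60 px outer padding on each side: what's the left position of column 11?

Subtract both margins: 1130 − 2·60 = 1010 px.
12 columns + 11 gaps: 12c + 11·22 = 1010.
12c = 1010 − 242 = 768, so c = 64 px.
Column 11 starts at margin + 10·(column + gutter) = 60 + 10·86 = 920 px.

920 px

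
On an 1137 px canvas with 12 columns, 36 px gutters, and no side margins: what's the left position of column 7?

586.5 px

12 columns + 11 gutters: 12c + 11·36 = 1137.
12c = 1137 − 396 = 741, so c = 61.75 px.
No margin, so column 7 starts at 6·(column + gutter) = 6·97.75 = 586.5 px.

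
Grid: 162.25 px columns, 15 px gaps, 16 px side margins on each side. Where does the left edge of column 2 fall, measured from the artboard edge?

193.25 px

Each column+gutter stride is 177.25 px; 1 of them past the 16 px margin is 16 + 177.25 = 193.25 px.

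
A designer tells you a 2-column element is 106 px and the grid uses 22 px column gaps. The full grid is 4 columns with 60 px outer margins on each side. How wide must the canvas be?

354 px

106 − 1·22 = 84; ÷2 gives c = 42 px.
Total width: 2·60 + 4·42 + 3·22 = 354 px.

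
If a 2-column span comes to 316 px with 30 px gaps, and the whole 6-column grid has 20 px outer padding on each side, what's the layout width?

1048 px

Subtracting 1 gap of 30 leaves 286 for 2 columns, so c = 143 px.
Adding margins, columns and gutters: 40 + 858 + 150 = 1048 px.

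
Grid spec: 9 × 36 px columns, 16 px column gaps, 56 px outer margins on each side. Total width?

Total width: 2·56 + 9·36 + 8·16 = 564 px.

564 px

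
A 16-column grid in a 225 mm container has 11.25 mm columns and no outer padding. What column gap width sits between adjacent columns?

16·11.25 + 15g = 225 → 15g = 45 → g = 3 mm.

3 mm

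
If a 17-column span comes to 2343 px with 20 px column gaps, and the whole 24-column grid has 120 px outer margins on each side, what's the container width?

17c + 16·20 = 2343 → 17c = 2023 → c = 119 px.
Total width: 2·120 + 24·119 + 23·20 = 3556 px.

3556 px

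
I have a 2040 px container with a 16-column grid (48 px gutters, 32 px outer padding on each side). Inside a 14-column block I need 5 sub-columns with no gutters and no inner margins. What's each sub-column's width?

Inside the margins: 2040 − 64 = 1976 px.
16c + 15·48 = 1976 → 16c = 1256 → c = 78.5 px.
14-column span = 14·78.5 + 13·48 = 1723 px.
1723 / 5 = 344.6 px per column.

344.6 px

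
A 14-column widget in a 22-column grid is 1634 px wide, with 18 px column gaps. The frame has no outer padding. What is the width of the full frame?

1634 − 13·18 = 1400; ÷14 gives c = 100 px.
Total width: 22·100 + 21·18 = 2578 px.

2578 px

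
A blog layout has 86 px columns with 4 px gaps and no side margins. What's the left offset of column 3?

Each column+gutter stride is 90 px; with no margin, 2 of them is 180 px.

180 px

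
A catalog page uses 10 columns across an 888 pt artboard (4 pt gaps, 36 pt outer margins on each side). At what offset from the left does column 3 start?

200 pt

Content = 888 − 2·36 = 816 pt.
816 − 9·4 = 780; ÷10 gives c = 78 pt.
Column 3 starts at margin + 2·(column + gutter) = 36 + 2·82 = 200 pt.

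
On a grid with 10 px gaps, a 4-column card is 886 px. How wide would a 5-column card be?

886 − 3·10 = 856; ÷4 gives c = 214 px.
5-column span = 5·214 + 4·10 = 1110 px.

1110 px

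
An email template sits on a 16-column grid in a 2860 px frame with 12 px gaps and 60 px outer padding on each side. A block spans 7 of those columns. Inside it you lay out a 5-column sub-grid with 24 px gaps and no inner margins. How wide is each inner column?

219.2 px

Take off 120 px of margins, leaving 2740 px.
16c + 15·12 = 2740 → 16c = 2560 → c = 160 px.
Span of 7: 7·160 + 6·12 = 1120 + 72 = 1192 px.
Subtracting 4 gaps of 24 leaves 1096 for 5 columns, so d = 219.2 px.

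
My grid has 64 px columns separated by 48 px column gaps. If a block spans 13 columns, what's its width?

1408 px

13 columns plus 12 column gaps: 832 + 576 = 1408 px.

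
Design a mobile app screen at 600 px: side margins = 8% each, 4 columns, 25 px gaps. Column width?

107.25 px

Margins: 8% × 600 = 48 px each, so content = 600 − 96 = 504 px.
4c + 3·25 = 504 → 4c = 429 → c = 107.25 px.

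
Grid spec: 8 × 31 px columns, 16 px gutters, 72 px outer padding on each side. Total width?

Adding margins, columns and gutters: 144 + 248 + 112 = 504 px.

504 px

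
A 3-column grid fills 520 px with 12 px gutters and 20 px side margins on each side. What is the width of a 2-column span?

316 px

Take off 40 px of margins, leaving 480 px.
480 − 2·12 = 456; ÷3 gives c = 152 px.
2-column span = 2·152 + 1·12 = 316 px.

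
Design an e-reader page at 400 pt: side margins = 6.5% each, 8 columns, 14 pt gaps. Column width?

Margins: 6.5% × 400 = 26 pt each, so content = 400 − 52 = 348 pt.
8c + 7·14 = 348 → 8c = 250 → c = 31.25 pt.

31.25 pt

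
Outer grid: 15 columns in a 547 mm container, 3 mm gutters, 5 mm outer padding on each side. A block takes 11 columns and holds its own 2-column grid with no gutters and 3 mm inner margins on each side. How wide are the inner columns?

Subtract both margins: 547 − 2·5 = 537 mm.
15 columns + 14 gutters: 15c + 14·3 = 537.
15c = 537 − 42 = 495, so c = 33 mm.
11 columns plus 10 gutters: 363 + 30 = 393 mm.
Inner content = 393 − 2·3 = 387 mm.
2d = 387 → d = 193.5 mm.

193.5 mm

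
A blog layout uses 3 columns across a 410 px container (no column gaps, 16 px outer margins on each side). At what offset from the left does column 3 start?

268 px

Inside the margins: 410 − 32 = 378 px.
378 / 3 = 126 px per column.
Each column+gutter stride is 126 px; 2 of them past the 16 px margin is 16 + 252 = 268 px.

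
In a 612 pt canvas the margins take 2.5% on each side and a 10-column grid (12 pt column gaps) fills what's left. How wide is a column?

612 × (1 − 2·2.5%) = 612 × 95% = 581.4 pt for the columns.
581.4 − 9·12 = 473.4; ÷10 gives c = 47.34 pt.

47.34 pt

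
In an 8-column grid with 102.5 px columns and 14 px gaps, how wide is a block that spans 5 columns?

568.5 px

Span of 5: 5·102.5 + 4·14 = 512.5 + 56 = 568.5 px.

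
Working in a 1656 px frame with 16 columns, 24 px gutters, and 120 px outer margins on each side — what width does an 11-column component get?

966 px

Subtract both margins: 1656 − 2·120 = 1416 px.
16c + 15·24 = 1416 → 16c = 1056 → c = 66 px.
11-column span = 11·66 + 10·24 = 966 px.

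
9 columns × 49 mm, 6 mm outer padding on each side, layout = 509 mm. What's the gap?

Take off 12 mm of margins, leaving 497 mm.
Columns use 441 mm, leaving 56 mm across 8 gaps = 7 mm each.

7 mm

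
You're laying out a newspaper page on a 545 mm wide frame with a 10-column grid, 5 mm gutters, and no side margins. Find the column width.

50 mm

545 − 9·5 = 500; ÷10 gives c = 50 mm.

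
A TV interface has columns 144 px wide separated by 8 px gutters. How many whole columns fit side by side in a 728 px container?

4 columns

Each extra column adds 144 + 8 = 152 px.
(728 + 8) / 152 = 4.84, so 4 columns fit.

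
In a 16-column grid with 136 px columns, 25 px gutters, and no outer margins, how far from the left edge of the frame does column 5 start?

Before column 5: 4 columns + 4 gutters.
Offset = 4·(136 + 25) = 4·161 = 644 px.

644 px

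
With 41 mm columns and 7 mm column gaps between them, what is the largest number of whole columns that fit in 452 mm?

k columns need k·41 + (k−1)·7 = k·48 − 7.
k·48 − 7 ≤ 452 → k ≤ 459 / 48 ≈ 9.56, so k = 9.

9 columns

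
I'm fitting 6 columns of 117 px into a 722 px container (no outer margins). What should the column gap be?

4 px

Columns use 702 px, leaving 20 px across 5 column gaps = 4 px each.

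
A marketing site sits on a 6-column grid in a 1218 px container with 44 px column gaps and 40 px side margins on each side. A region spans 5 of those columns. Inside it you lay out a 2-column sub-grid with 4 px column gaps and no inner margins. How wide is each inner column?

Subtract both margins: 1218 − 2·40 = 1138 px.
6c + 5·44 = 1138 → 6c = 918 → c = 153 px.
5 columns plus 4 column gaps: 765 + 176 = 941 px.
941 − 1·4 = 937; ÷2 gives d = 468.5 px.

468.5 px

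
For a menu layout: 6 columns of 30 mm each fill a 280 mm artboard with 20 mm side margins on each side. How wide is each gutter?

12 mm

Inside the margins: 280 − 40 = 240 mm.
6 columns take 6·30 = 180 mm; remaining 60 splits into 5 gutters.
g = 60 / 5 = 12 mm.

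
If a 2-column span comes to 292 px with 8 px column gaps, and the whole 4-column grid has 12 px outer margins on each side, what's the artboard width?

292 − 1·8 = 284; ÷2 gives c = 142 px.
Artboard = 2·12 + 4·142 + 3·8 = 24 + 568 + 24 = 616 px.

616 px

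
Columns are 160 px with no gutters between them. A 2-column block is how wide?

2-column span = 2·160 = 320 px.

320 px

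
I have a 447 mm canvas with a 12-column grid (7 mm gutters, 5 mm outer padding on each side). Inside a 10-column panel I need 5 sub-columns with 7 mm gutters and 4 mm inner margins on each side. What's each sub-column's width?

65.4 mm

Outer content = 447 − 2·5 = 437 mm.
12c + 11·7 = 437 → 12c = 360 → c = 30 mm.
10 columns plus 9 gutters: 300 + 63 = 363 mm.
Inner content = 363 − 2·4 = 355 mm.
5d + 4·7 = 355 → 5d = 327 → d = 65.4 mm.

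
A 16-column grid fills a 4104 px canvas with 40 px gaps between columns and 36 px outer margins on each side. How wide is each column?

Inside the margins: 4104 − 72 = 4032 px.
4032 − 15·40 = 3432; ÷16 gives c = 214.5 px.

214.5 px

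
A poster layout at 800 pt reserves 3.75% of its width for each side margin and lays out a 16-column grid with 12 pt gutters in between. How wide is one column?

35 pt

Each margin = 3.75% of 800 = 30 pt; content = 800 − 2·30 = 740 pt.
16c + 15·12 = 740 → 16c = 560 → c = 35 pt.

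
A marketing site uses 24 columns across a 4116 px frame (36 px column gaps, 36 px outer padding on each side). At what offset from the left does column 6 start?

886 px

Subtract both margins: 4116 − 2·36 = 4044 px.
4044 − 23·36 = 3216; ÷24 gives c = 134 px.
Before column 6: the margin + 5 columns + 5 column gaps.
Offset = 36 + 5·(134 + 36) = 36 + 850 = 886 px.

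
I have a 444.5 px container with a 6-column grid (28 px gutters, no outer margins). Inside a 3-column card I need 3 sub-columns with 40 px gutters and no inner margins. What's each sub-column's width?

6c + 5·28 = 444.5 → 6c = 304.5 → c = 50.75 px.
3-column span = 3·50.75 + 2·28 = 208.25 px.
208.25 − 2·40 = 128.25; ÷3 gives d = 42.75 px.

42.75 px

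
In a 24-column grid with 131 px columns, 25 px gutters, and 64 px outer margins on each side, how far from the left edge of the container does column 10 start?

1468 px

Each column+gutter stride is 156 px; 9 of them past the 64 px margin is 64 + 1404 = 1468 px.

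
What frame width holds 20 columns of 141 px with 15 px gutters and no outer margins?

3105 px

Frame = 20·141 + 19·15 = 2820 + 285 = 3105 px.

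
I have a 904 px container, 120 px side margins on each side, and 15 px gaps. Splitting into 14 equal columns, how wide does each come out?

Inside the margins: 904 − 240 = 664 px.
Subtracting 13 gaps of 15 leaves 469 for 14 columns, so c = 33.5 px.

33.5 px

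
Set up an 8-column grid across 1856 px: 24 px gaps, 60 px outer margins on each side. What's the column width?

196 px

Content width = 1856 − 2·60 = 1736 px.
8c + 7·24 = 1736 → 8c = 1568 → c = 196 px.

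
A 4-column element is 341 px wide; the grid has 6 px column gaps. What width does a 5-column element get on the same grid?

427.75 px

4 columns + 3 column gaps: 4c + 3·6 = 341.
4c = 341 − 18 = 323, so c = 80.75 px.
Span of 5: 5·80.75 + 4·6 = 403.75 + 24 = 427.75 px.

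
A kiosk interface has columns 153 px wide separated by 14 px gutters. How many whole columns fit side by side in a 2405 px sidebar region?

14 columns

Each extra column adds 153 + 14 = 167 px.
(2405 + 14) / 167 = 14.49, so 14 columns fit.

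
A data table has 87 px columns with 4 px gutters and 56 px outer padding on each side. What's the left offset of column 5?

420 px

Column 5 starts at margin + 4·(column + gutter) = 56 + 4·91 = 420 px.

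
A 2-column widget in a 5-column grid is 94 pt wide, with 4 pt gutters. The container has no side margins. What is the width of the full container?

2 columns + 1 gutter: 2c + 1·4 = 94.
2c = 94 − 4 = 90, so c = 45 pt.
Summing: 225 + 16 = 241 pt.

241 pt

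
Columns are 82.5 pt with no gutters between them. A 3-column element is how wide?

With no gutters, 3 columns span 3·82.5 = 247.5 pt.

247.5 pt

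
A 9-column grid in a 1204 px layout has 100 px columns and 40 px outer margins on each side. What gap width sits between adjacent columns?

Subtract both margins: 1204 − 2·40 = 1124 px.
9 columns take 9·100 = 900 px; remaining 224 splits into 8 gaps.
g = 224 / 8 = 28 px.

28 px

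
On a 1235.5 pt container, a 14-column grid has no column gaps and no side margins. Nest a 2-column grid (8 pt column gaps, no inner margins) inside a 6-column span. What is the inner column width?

260.75 pt

14c = 1235.5 → c = 88.25 pt.
6-column span = 6·88.25 = 529.5 pt.
529.5 − 1·8 = 521.5; ÷2 gives d = 260.75 pt.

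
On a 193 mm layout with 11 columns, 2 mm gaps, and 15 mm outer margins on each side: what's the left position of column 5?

Take off 30 mm of margins, leaving 163 mm.
Subtracting 10 gaps of 2 leaves 143 for 11 columns, so c = 13 mm.
Each column+gutter stride is 15 mm; 4 of them past the 15 mm margin is 15 + 60 = 75 mm.

75 mm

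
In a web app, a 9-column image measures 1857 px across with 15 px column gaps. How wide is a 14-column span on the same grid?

2897 px

Subtracting 8 column gaps of 15 leaves 1737 for 9 columns, so c = 193 px.
14 columns plus 13 column gaps: 2702 + 195 = 2897 px.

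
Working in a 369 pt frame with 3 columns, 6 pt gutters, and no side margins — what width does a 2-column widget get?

244 pt

3c + 2·6 = 369 → 3c = 357 → c = 119 pt.
2-column span = 2·119 + 1·6 = 244 pt.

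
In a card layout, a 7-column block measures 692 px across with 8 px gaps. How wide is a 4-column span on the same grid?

392 px

7c + 6·8 = 692 → 7c = 644 → c = 92 px.
4 columns plus 3 gaps: 368 + 24 = 392 px.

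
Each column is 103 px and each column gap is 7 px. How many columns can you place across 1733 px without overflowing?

15 columns

k columns need k·103 + (k−1)·7 = k·110 − 7.
k·110 − 7 ≤ 1733 → k ≤ 1740 / 110 ≈ 15.82, so k = 15.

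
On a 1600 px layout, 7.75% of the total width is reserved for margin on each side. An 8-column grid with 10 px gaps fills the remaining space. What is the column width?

160.25 px

Margins: 7.75% × 1600 = 124 px each, so content = 1600 − 248 = 1352 px.
1352 − 7·10 = 1282; ÷8 gives c = 160.25 px.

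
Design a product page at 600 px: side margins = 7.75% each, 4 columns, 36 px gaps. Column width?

Margins: 7.75% × 600 = 46.5 px each, so content = 600 − 93 = 507 px.
4 columns + 3 gaps: 4c + 3·36 = 507.
4c = 507 − 108 = 399, so c = 99.75 px.

99.75 px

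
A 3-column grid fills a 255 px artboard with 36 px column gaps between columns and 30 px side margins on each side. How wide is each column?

41 px

Subtract both margins: 255 − 2·30 = 195 px.
3c + 2·36 = 195 → 3c = 123 → c = 41 px.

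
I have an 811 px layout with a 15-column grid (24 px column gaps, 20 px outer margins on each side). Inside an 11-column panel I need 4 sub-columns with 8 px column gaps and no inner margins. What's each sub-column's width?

133.75 px

Inside the margins: 811 − 40 = 771 px.
771 − 14·24 = 435; ÷15 gives c = 29 px.
11 columns plus 10 column gaps: 319 + 240 = 559 px.
4 columns + 3 column gaps: 4d + 3·8 = 559.
4d = 559 − 24 = 535, so d = 133.75 px.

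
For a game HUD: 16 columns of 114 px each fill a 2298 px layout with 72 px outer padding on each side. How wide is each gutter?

Take off 144 px of margins, leaving 2154 px.
16·114 + 15g = 2154 → 15g = 330 → g = 22 px.

22 px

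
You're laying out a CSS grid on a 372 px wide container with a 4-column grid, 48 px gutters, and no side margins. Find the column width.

4c + 3·48 = 372 → 4c = 228 → c = 57 px.

57 px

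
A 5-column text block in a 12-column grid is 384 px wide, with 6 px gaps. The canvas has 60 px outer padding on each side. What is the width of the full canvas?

5 columns + 4 gaps: 5c + 4·6 = 384.
5c = 384 − 24 = 360, so c = 72 px.
Adding margins, columns and gutters: 120 + 864 + 66 = 1050 px.

1050 px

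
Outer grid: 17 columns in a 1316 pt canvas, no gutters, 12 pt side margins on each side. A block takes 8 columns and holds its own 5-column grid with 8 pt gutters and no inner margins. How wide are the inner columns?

115.2 pt

Inside the margins: 1316 − 24 = 1292 pt.
With no gutters, each column is 1292/17 = 76 pt.
With no gutters, 8 columns span 8·76 = 608 pt.
5 columns + 4 gutters: 5d + 4·8 = 608.
5d = 608 − 32 = 576, so d = 115.2 pt.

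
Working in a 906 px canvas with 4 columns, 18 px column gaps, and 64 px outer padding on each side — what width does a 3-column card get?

Subtract both margins: 906 − 2·64 = 778 px.
778 − 3·18 = 724; ÷4 gives c = 181 px.
3-column span = 3·181 + 2·18 = 579 px.

579 px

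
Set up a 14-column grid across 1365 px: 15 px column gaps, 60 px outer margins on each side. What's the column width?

75 px

Take off 120 px of margins, leaving 1245 px.
Subtracting 13 column gaps of 15 leaves 1050 for 14 columns, so c = 75 px.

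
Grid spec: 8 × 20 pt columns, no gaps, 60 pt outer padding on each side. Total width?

280 pt

Total width: 2·60 + 8·20 = 280 pt.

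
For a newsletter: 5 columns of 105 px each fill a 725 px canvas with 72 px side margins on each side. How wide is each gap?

14 px

Subtract both margins: 725 − 2·72 = 581 px.
5 columns take 5·105 = 525 px; remaining 56 splits into 4 gaps.
g = 56 / 4 = 14 px.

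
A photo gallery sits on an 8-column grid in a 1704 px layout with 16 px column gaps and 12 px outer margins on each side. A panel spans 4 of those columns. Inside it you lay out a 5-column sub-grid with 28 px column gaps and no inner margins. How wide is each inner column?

Outer content = 1704 − 2·12 = 1680 px.
8 columns + 7 column gaps: 8c + 7·16 = 1680.
8c = 1680 − 112 = 1568, so c = 196 px.
4-column span = 4·196 + 3·16 = 832 px.
5 columns + 4 column gaps: 5d + 4·28 = 832.
5d = 832 − 112 = 720, so d = 144 px.

144 px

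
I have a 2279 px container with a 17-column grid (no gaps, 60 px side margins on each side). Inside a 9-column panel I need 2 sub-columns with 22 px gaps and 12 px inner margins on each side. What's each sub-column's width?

Outer content = 2279 − 2·60 = 2159 px.
2159 / 17 = 127 px per column.
With no gaps, 9 columns span 9·127 = 1143 px.
Inner content = 1143 − 2·12 = 1119 px.
2 columns + 1 gap: 2d + 1·22 = 1119.
2d = 1119 − 22 = 1097, so d = 548.5 px.

548.5 px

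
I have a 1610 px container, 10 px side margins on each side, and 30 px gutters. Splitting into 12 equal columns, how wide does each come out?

105 px

Inside the margins: 1610 − 20 = 1590 px.
Subtracting 11 gutters of 30 leaves 1260 for 12 columns, so c = 105 px.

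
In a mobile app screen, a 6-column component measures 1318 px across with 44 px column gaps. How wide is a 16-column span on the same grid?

Subtracting 5 column gaps of 44 leaves 1098 for 6 columns, so c = 183 px.
Span of 16: 16·183 + 15·44 = 2928 + 660 = 3588 px.

3588 px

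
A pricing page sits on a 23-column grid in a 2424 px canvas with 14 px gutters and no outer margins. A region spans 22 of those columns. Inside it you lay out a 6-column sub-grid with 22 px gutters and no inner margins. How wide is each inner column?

Subtracting 22 gutters of 14 leaves 2116 for 23 columns, so c = 92 px.
Span of 22: 22·92 + 21·14 = 2024 + 294 = 2318 px.
2318 − 5·22 = 2208; ÷6 gives d = 368 px.

368 px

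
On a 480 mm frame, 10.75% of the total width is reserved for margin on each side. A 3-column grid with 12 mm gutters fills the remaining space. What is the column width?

117.6 mm

Margins: 10.75% × 480 = 51.6 mm each, so content = 480 − 103.2 = 376.8 mm.
Subtracting 2 gutters of 12 leaves 352.8 for 3 columns, so c = 117.6 mm.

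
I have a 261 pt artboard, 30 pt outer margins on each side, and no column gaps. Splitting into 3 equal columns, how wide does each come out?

Content width = 261 − 2·30 = 201 pt.
3c = 201 → c = 67 pt.

67 pt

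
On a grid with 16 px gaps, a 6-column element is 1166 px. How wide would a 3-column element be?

Subtracting 5 gaps of 16 leaves 1086 for 6 columns, so c = 181 px.
3-column span = 3·181 + 2·16 = 575 px.

575 px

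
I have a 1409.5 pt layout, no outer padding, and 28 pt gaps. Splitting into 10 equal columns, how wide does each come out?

115.75 pt

Subtracting 9 gaps of 28 leaves 1157.5 for 10 columns, so c = 115.75 pt.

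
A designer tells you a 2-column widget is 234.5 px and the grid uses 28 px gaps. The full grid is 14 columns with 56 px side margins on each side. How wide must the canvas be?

2c + 1·28 = 234.5 → 2c = 206.5 → c = 103.25 px.
Canvas = 2·56 + 14·103.25 + 13·28 = 112 + 1445.5 + 364 = 1921.5 px.

1921.5 px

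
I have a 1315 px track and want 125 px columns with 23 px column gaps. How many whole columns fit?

k columns need k·125 + (k−1)·23 = k·148 − 23.
k·148 − 23 ≤ 1315 → k ≤ 1338 / 148 ≈ 9.04, so k = 9.

9 columns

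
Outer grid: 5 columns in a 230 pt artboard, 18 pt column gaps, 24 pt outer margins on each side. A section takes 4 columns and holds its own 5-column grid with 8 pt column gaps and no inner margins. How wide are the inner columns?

Subtract both margins: 230 − 2·24 = 182 pt.
5c + 4·18 = 182 → 5c = 110 → c = 22 pt.
4-column span = 4·22 + 3·18 = 142 pt.
Subtracting 4 column gaps of 8 leaves 110 for 5 columns, so d = 22 pt.

22 pt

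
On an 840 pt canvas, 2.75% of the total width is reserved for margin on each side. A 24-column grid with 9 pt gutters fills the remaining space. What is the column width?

24.45 pt

Each margin = 2.75% of 840 = 23.1 pt; content = 840 − 2·23.1 = 793.8 pt.
793.8 − 23·9 = 586.8; ÷24 gives c = 24.45 pt.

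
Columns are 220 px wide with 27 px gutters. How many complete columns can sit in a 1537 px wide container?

6 columns: 6·220 + 5·27 = 1455 px ≤ 1537.
7 columns: 1702 px > 1537. So 6.

6 columns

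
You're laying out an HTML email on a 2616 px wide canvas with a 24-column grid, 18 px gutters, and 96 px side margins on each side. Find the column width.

Subtract both margins: 2616 − 2·96 = 2424 px.
24 columns + 23 gutters: 24c + 23·18 = 2424.
24c = 2424 − 414 = 2010, so c = 83.75 px.

83.75 px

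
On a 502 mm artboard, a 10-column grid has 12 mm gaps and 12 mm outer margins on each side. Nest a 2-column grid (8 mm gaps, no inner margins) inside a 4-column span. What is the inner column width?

88 mm

Take off 24 mm of margins, leaving 478 mm.
478 − 9·12 = 370; ÷10 gives c = 37 mm.
4 columns plus 3 gaps: 148 + 36 = 184 mm.
2d + 1·8 = 184 → 2d = 176 → d = 88 mm.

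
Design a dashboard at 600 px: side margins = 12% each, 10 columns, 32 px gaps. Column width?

Margins: 12% × 600 = 72 px each, so content = 600 − 144 = 456 px.
456 − 9·32 = 168; ÷10 gives c = 16.8 px.

16.8 px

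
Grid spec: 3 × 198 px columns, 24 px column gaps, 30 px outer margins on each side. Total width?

Total width: 2·30 + 3·198 + 2·24 = 702 px.

702 px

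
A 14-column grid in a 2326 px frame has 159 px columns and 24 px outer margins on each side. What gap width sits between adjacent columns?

4 px

Take off 48 px of margins, leaving 2278 px.
14·159 + 13g = 2278 → 13g = 52 → g = 4 px.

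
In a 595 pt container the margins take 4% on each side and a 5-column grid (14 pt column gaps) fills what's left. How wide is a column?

Each margin = 4% of 595 = 23.8 pt; content = 595 − 2·23.8 = 547.4 pt.
547.4 − 4·14 = 491.4; ÷5 gives c = 98.28 pt.

98.28 pt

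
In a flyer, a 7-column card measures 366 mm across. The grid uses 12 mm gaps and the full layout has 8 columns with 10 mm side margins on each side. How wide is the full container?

7 columns + 6 gaps: 7c + 6·12 = 366.
7c = 366 − 72 = 294, so c = 42 mm.
Adding margins, columns and gutters: 20 + 336 + 84 = 440 mm.

440 mm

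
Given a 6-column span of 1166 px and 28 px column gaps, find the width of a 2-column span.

6 columns + 5 column gaps: 6c + 5·28 = 1166.
6c = 1166 − 140 = 1026, so c = 171 px.
2 columns plus 1 column gap: 342 + 28 = 370 px.

370 px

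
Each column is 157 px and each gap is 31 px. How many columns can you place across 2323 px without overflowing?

12 columns

12 columns: 12·157 + 11·31 = 2225 px ≤ 2323.
13 columns: 2413 px > 2323. So 12.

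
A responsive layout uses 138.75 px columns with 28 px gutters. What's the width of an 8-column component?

1306 px

8-column span = 8·138.75 + 7·28 = 1306 px.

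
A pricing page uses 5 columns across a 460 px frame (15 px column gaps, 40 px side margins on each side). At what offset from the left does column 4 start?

Content = 460 − 2·40 = 380 px.
Subtracting 4 column gaps of 15 leaves 320 for 5 columns, so c = 64 px.
Each column+gutter stride is 79 px; 3 of them past the 40 px margin is 40 + 237 = 277 px.

277 px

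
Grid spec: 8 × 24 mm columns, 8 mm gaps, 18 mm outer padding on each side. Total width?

284 mm

Adding margins, columns and gutters: 36 + 192 + 56 = 284 mm.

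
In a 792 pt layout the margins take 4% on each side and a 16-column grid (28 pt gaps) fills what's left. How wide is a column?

792 × (1 − 2·4%) = 792 × 92% = 728.64 pt for the columns.
16c + 15·28 = 728.64 → 16c = 308.64 → c = 19.29 pt.

19.29 pt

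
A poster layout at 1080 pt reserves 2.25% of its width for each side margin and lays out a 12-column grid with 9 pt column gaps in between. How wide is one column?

77.7 pt

Each margin = 2.25% of 1080 = 24.3 pt; content = 1080 − 2·24.3 = 1031.4 pt.
12c + 11·9 = 1031.4 → 12c = 932.4 → c = 77.7 pt.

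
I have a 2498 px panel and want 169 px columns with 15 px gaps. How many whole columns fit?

13 columns: 13·169 + 12·15 = 2377 px ≤ 2498.
14 columns: 2561 px > 2498. So 13.

13 columns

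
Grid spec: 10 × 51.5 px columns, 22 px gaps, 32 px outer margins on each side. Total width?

Container = 2·32 + 10·51.5 + 9·22 = 64 + 515 + 198 = 777 px.

777 px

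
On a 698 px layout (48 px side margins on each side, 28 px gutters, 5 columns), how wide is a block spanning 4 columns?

476 px

Inside the margins: 698 − 96 = 602 px.
5c + 4·28 = 602 → 5c = 490 → c = 98 px.
Span of 4: 4·98 + 3·28 = 392 + 84 = 476 px.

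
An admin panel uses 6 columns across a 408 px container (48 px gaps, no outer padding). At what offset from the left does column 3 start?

152 px

6 columns + 5 gaps: 6c + 5·48 = 408.
6c = 408 − 240 = 168, so c = 28 px.
No margin, so column 3 starts at 2·(column + gutter) = 2·76 = 152 px.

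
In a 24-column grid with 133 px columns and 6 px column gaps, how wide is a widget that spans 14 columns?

1940 px

14-column span = 14·133 + 13·6 = 1940 px.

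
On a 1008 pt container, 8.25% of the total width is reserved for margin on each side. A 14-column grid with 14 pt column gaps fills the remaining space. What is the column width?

1008 × (1 − 2·8.25%) = 1008 × 83.5% = 841.68 pt for the columns.
Subtracting 13 column gaps of 14 leaves 659.68 for 14 columns, so c = 47.12 pt.

47.12 pt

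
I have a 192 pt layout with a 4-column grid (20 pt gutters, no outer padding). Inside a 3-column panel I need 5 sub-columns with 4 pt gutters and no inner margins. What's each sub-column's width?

Subtracting 3 gutters of 20 leaves 132 for 4 columns, so c = 33 pt.
3 columns plus 2 gutters: 99 + 40 = 139 pt.
Subtracting 4 gutters of 4 leaves 123 for 5 columns, so d = 24.6 pt.

24.6 pt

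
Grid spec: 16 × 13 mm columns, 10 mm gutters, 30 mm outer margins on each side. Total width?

418 mm

Total width: 2·30 + 16·13 + 15·10 = 418 mm.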